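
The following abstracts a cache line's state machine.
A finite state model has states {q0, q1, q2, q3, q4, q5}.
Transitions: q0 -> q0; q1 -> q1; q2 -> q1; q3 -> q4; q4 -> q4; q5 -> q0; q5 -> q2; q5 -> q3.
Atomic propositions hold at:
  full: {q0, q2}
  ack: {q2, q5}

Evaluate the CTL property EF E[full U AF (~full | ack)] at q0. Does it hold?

Sat(~full) = {q1, q3, q4, q5}
Sat(~full | ack) = {q1, q2, q3, q4, q5}
AF (~full | ack): least fixpoint, start Z0 = {q1, q2, q3, q4, q5}, add states with every successor in Z. Already a fixed point.
Sat(AF (~full | ack)) = {q1, q2, q3, q4, q5}
E[full U AF (~full | ack)]: least fixpoint, start Z0 = Sat(AF (~full | ack)) = {q1, q2, q3, q4, q5}, add states in Sat(full) with some successor in Z. Already a fixed point.
Sat(E[full U AF (~full | ack)]) = {q1, q2, q3, q4, q5}
EF E[full U AF (~full | ack)]: least fixpoint, start Z0 = {q1, q2, q3, q4, q5}, add states with some successor in Z. Already a fixed point.
Sat(EF E[full U AF (~full | ack)]) = {q1, q2, q3, q4, q5}
q0 ∉ Sat(EF E[full U AF (~full | ack)]) = {q1, q2, q3, q4, q5}, so the formula does not hold at q0.

No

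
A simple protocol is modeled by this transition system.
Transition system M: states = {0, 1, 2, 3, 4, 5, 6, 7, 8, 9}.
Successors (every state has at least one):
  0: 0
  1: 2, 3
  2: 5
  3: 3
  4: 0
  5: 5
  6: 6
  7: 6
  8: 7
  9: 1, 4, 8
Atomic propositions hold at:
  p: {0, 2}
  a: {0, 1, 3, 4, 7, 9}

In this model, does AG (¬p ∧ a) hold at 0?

Sat(¬p) = {1, 3, 4, 5, 6, 7, 8, 9}
Sat(¬p ∧ a) = {1, 3, 4, 7, 9}
AG (¬p ∧ a): greatest fixpoint, start Z0 = {1, 3, 4, 7, 9}, keep only states in Sat with every successor in Z. Z1 = {3}; fixed.
Sat(AG (¬p ∧ a)) = {3}
0 ∉ Sat(AG (¬p ∧ a)) = {3}, so the formula does not hold at 0.

No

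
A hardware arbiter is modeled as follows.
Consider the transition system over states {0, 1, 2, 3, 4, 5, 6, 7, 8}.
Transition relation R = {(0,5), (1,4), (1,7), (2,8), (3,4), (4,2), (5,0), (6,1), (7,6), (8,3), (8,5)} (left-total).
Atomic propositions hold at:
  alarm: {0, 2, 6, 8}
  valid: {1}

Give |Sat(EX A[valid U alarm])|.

A[valid U alarm]: least fixpoint, start Z0 = Sat(alarm) = {0, 2, 6, 8}, add states in Sat(valid) with every successor in Z. Already a fixed point.
Sat(A[valid U alarm]) = {0, 2, 6, 8}
Sat(EX A[valid U alarm]) = {s : some successor in {0, 2, 6, 8}} = {2, 4, 5, 7}
|Sat(EX A[valid U alarm])| = |{2, 4, 5, 7}| = 4.

4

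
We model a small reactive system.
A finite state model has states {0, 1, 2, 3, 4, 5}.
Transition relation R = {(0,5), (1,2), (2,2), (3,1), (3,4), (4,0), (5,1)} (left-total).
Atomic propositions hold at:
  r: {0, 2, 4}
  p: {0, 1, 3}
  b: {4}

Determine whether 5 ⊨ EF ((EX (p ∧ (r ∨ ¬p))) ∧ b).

No

Sat(¬p) = {2, 4, 5}
Sat(r ∨ ¬p) = {0, 2, 4, 5}
Sat(p ∧ (r ∨ ¬p)) = {0}
Sat(EX (p ∧ (r ∨ ¬p))) = {s : some successor in {0}} = {4}
Sat((EX (p ∧ (r ∨ ¬p))) ∧ b) = {4}
EF ((EX (p ∧ (r ∨ ¬p))) ∧ b): least fixpoint, start Z0 = {4}, add states with some successor in Z. Z1 = {3, 4}; fixed.
Sat(EF ((EX (p ∧ (r ∨ ¬p))) ∧ b)) = {3, 4}
5 ∉ Sat(EF ((EX (p ∧ (r ∨ ¬p))) ∧ b)) = {3, 4}, so the formula does not hold at 5.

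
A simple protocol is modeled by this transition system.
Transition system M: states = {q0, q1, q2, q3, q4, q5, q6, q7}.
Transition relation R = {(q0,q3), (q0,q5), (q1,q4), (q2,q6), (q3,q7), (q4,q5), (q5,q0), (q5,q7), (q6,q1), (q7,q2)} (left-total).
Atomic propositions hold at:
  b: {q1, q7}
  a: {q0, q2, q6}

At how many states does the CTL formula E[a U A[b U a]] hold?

4

A[b U a]: least fixpoint, start Z0 = Sat(a) = {q0, q2, q6}, add states in Sat(b) with every successor in Z. Z1 = {q0, q2, q6, q7}; fixed.
Sat(A[b U a]) = {q0, q2, q6, q7}
E[a U A[b U a]]: least fixpoint, start Z0 = Sat(A[b U a]) = {q0, q2, q6, q7}, add states in Sat(a) with some successor in Z. Already a fixed point.
Sat(E[a U A[b U a]]) = {q0, q2, q6, q7}
|Sat(E[a U A[b U a]])| = |{q0, q2, q6, q7}| = 4.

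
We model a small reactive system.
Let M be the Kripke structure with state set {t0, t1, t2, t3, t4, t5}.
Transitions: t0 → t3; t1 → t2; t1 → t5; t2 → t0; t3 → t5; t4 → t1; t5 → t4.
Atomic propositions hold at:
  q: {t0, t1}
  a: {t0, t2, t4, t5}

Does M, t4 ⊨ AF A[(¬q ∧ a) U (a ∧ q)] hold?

Sat(¬q) = {t2, t3, t4, t5}
Sat(¬q ∧ a) = {t2, t4, t5}
Sat(a ∧ q) = {t0}
A[(¬q ∧ a) U (a ∧ q)]: least fixpoint, start Z0 = Sat((a ∧ q)) = {t0}, add states in Sat(¬q ∧ a) with every successor in Z. Z1 = {t0, t2}; fixed.
Sat(A[(¬q ∧ a) U (a ∧ q)]) = {t0, t2}
AF A[(¬q ∧ a) U (a ∧ q)]: least fixpoint, start Z0 = {t0, t2}, add states with every successor in Z. Already a fixed point.
Sat(AF A[(¬q ∧ a) U (a ∧ q)]) = {t0, t2}
t4 ∉ Sat(AF A[(¬q ∧ a) U (a ∧ q)]) = {t0, t2}, so the formula does not hold at t4.

No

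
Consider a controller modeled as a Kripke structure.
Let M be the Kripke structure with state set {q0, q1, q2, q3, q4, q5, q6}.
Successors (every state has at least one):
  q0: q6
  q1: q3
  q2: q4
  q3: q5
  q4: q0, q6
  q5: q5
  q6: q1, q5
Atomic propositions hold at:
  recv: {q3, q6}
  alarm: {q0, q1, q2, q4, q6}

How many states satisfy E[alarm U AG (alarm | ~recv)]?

5

Sat(~recv) = {q0, q1, q2, q4, q5}
Sat(alarm | ~recv) = {q0, q1, q2, q4, q5, q6}
AG (alarm | ~recv): greatest fixpoint, start Z0 = {q0, q1, q2, q4, q5, q6}, keep only states in Sat with every successor in Z. Z1 = {q0, q2, q4, q5, q6}; Z2 = {q0, q2, q4, q5}; Z3 = {q2, q5}; Z4 = {q5}; fixed.
Sat(AG (alarm | ~recv)) = {q5}
E[alarm U AG (alarm | ~recv)]: least fixpoint, start Z0 = Sat(AG (alarm | ~recv)) = {q5}, add states in Sat(alarm) with some successor in Z. Z1 = {q5, q6}; Z2 = {q0, q4, q5, q6}; Z3 = {q0, q2, q4, q5, q6}; fixed.
Sat(E[alarm U AG (alarm | ~recv)]) = {q0, q2, q4, q5, q6}
|Sat(E[alarm U AG (alarm | ~recv)])| = |{q0, q2, q4, q5, q6}| = 5.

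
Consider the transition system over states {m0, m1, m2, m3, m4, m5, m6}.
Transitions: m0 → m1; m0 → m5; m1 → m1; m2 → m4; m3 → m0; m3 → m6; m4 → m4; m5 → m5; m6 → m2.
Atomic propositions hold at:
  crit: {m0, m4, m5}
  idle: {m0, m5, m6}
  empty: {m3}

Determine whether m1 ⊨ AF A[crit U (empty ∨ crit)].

No

Sat(empty ∨ crit) = {m0, m3, m4, m5}
A[crit U (empty ∨ crit)]: least fixpoint, start Z0 = Sat((empty ∨ crit)) = {m0, m3, m4, m5}, add states in Sat(crit) with every successor in Z. Already a fixed point.
Sat(A[crit U (empty ∨ crit)]) = {m0, m3, m4, m5}
AF A[crit U (empty ∨ crit)]: least fixpoint, start Z0 = {m0, m3, m4, m5}, add states with every successor in Z. Z1 = {m0, m2, m3, m4, m5}; Z2 = {m0, m2, m3, m4, m5, m6}; fixed.
Sat(AF A[crit U (empty ∨ crit)]) = {m0, m2, m3, m4, m5, m6}
m1 ∉ Sat(AF A[crit U (empty ∨ crit)]) = {m0, m2, m3, m4, m5, m6}, so the formula does not hold at m1.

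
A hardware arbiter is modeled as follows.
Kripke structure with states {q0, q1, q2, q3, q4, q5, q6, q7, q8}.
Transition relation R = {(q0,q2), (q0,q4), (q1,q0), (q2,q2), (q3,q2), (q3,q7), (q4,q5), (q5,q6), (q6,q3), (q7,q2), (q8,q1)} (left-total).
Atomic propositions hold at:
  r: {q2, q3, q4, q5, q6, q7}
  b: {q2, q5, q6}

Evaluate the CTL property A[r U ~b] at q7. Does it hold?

Yes

Sat(~b) = {q0, q1, q3, q4, q7, q8}
A[r U ~b]: least fixpoint, start Z0 = Sat(~b) = {q0, q1, q3, q4, q7, q8}, add states in Sat(r) with every successor in Z. Z1 = {q0, q1, q3, q4, q6, q7, q8}; Z2 = {q0, q1, q3, q4, q5, q6, q7, q8}; fixed.
Sat(A[r U ~b]) = {q0, q1, q3, q4, q5, q6, q7, q8}
q7 ∈ Sat(A[r U ~b]) = {q0, q1, q3, q4, q5, q6, q7, q8}, so the formula holds at q7.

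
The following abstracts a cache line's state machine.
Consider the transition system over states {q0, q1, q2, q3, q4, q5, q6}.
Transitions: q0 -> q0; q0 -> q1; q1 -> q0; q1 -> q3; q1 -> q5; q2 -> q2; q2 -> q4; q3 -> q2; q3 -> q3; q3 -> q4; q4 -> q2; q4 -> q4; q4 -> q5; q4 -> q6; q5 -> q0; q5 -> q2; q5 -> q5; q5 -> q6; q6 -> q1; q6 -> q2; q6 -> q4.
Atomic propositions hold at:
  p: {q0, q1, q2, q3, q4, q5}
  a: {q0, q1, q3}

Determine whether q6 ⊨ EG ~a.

Yes

Sat(~a) = {q2, q4, q5, q6}
EG ~a: greatest fixpoint, start Z0 = {q2, q4, q5, q6}, keep only states in Sat with some successor in Z. Already a fixed point.
Sat(EG ~a) = {q2, q4, q5, q6}
q6 ∈ Sat(EG ~a) = {q2, q4, q5, q6}, so the formula holds at q6.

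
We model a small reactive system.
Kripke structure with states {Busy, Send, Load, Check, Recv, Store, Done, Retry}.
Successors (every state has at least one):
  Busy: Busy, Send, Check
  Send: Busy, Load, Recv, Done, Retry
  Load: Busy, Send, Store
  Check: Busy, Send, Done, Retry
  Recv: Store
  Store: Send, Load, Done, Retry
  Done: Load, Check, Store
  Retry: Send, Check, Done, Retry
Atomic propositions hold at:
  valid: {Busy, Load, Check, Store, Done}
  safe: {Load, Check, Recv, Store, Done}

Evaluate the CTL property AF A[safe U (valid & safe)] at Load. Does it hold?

Yes

Sat(valid & safe) = {Load, Check, Store, Done}
A[safe U (valid & safe)]: least fixpoint, start Z0 = Sat((valid & safe)) = {Load, Check, Store, Done}, add states in Sat(safe) with every successor in Z. Z1 = {Load, Check, Recv, Store, Done}; fixed.
Sat(A[safe U (valid & safe)]) = {Load, Check, Recv, Store, Done}
AF A[safe U (valid & safe)]: least fixpoint, start Z0 = {Load, Check, Recv, Store, Done}, add states with every successor in Z. Already a fixed point.
Sat(AF A[safe U (valid & safe)]) = {Load, Check, Recv, Store, Done}
Load ∈ Sat(AF A[safe U (valid & safe)]) = {Load, Check, Recv, Store, Done}, so the formula holds at Load.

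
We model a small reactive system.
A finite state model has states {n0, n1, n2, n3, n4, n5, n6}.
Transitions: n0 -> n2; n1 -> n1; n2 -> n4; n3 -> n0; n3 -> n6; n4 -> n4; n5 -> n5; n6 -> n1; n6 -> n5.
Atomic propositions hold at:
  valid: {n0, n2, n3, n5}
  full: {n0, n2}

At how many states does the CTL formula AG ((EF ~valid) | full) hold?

Sat(~valid) = {n1, n4, n6}
EF ~valid: least fixpoint, start Z0 = {n1, n4, n6}, add states with some successor in Z. Z1 = {n1, n2, n3, n4, n6}; Z2 = {n0, n1, n2, n3, n4, n6}; fixed.
Sat(EF ~valid) = {n0, n1, n2, n3, n4, n6}
Sat((EF ~valid) | full) = {n0, n1, n2, n3, n4, n6}
AG ((EF ~valid) | full): greatest fixpoint, start Z0 = {n0, n1, n2, n3, n4, n6}, keep only states in Sat with every successor in Z. Z1 = {n0, n1, n2, n3, n4}; Z2 = {n0, n1, n2, n4}; fixed.
Sat(AG ((EF ~valid) | full)) = {n0, n1, n2, n4}
|Sat(AG ((EF ~valid) | full))| = |{n0, n1, n2, n4}| = 4.

4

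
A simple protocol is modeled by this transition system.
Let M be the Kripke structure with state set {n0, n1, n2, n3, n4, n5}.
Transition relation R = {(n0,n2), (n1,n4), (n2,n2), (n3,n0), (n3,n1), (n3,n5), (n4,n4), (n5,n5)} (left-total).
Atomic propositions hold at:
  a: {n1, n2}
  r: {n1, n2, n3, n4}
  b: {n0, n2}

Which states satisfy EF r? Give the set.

{n0, n1, n2, n3, n4}

EF r: least fixpoint, start Z0 = {n1, n2, n3, n4}, add states with some successor in Z. Z1 = {n0, n1, n2, n3, n4}; fixed.
Sat(EF r) = {n0, n1, n2, n3, n4}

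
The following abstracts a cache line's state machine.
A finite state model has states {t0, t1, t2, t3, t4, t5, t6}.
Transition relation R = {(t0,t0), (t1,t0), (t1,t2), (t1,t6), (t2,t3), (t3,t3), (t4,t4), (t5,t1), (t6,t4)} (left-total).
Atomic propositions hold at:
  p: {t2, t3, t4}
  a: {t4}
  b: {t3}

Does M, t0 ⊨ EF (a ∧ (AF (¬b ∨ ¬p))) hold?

Sat(¬b) = {t0, t1, t2, t4, t5, t6}
Sat(¬p) = {t0, t1, t5, t6}
Sat(¬b ∨ ¬p) = {t0, t1, t2, t4, t5, t6}
AF (¬b ∨ ¬p): least fixpoint, start Z0 = {t0, t1, t2, t4, t5, t6}, add states with every successor in Z. Already a fixed point.
Sat(AF (¬b ∨ ¬p)) = {t0, t1, t2, t4, t5, t6}
Sat(a ∧ (AF (¬b ∨ ¬p))) = {t4}
EF (a ∧ (AF (¬b ∨ ¬p))): least fixpoint, start Z0 = {t4}, add states with some successor in Z. Z1 = {t4, t6}; Z2 = {t1, t4, t6}; Z3 = {t1, t4, t5, t6}; fixed.
Sat(EF (a ∧ (AF (¬b ∨ ¬p)))) = {t1, t4, t5, t6}
t0 ∉ Sat(EF (a ∧ (AF (¬b ∨ ¬p)))) = {t1, t4, t5, t6}, so the formula does not hold at t0.

No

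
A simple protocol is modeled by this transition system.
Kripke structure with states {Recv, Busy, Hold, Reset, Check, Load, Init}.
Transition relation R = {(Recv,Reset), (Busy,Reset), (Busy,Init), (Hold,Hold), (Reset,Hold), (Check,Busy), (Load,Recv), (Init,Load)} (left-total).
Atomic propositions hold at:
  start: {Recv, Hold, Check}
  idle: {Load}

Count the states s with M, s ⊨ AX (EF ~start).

5

Sat(~start) = {Busy, Reset, Load, Init}
EF ~start: least fixpoint, start Z0 = {Busy, Reset, Load, Init}, add states with some successor in Z. Z1 = {Recv, Busy, Reset, Check, Load, Init}; fixed.
Sat(EF ~start) = {Recv, Busy, Reset, Check, Load, Init}
Sat(AX (EF ~start)) = {s : every successor in {Recv, Busy, Reset, Check, Load, Init}} = {Recv, Busy, Check, Load, Init}
|Sat(AX (EF ~start))| = |{Recv, Busy, Check, Load, Init}| = 5.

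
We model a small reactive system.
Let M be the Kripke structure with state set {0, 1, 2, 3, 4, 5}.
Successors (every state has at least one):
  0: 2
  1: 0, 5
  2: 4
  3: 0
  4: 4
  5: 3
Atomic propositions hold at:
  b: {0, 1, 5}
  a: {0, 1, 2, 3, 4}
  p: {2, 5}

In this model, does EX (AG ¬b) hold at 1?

Sat(¬b) = {2, 3, 4}
AG ¬b: greatest fixpoint, start Z0 = {2, 3, 4}, keep only states in Sat with every successor in Z. Z1 = {2, 4}; fixed.
Sat(AG ¬b) = {2, 4}
Sat(EX (AG ¬b)) = {s : some successor in {2, 4}} = {0, 2, 4}
1 ∉ Sat(EX (AG ¬b)) = {0, 2, 4}, so the formula does not hold at 1.

No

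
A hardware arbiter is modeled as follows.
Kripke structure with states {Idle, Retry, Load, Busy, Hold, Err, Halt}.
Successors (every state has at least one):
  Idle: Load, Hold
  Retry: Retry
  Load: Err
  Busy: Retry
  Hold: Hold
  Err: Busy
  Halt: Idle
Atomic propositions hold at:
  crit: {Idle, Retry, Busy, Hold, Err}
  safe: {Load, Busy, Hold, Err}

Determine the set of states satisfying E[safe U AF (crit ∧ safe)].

{Idle, Load, Busy, Hold, Err, Halt}

Sat(crit ∧ safe) = {Busy, Hold, Err}
AF (crit ∧ safe): least fixpoint, start Z0 = {Busy, Hold, Err}, add states with every successor in Z. Z1 = {Load, Busy, Hold, Err}; Z2 = {Idle, Load, Busy, Hold, Err}; Z3 = {Idle, Load, Busy, Hold, Err, Halt}; fixed.
Sat(AF (crit ∧ safe)) = {Idle, Load, Busy, Hold, Err, Halt}
E[safe U AF (crit ∧ safe)]: least fixpoint, start Z0 = Sat(AF (crit ∧ safe)) = {Idle, Load, Busy, Hold, Err, Halt}, add states in Sat(safe) with some successor in Z. Already a fixed point.
Sat(E[safe U AF (crit ∧ safe)]) = {Idle, Load, Busy, Hold, Err, Halt}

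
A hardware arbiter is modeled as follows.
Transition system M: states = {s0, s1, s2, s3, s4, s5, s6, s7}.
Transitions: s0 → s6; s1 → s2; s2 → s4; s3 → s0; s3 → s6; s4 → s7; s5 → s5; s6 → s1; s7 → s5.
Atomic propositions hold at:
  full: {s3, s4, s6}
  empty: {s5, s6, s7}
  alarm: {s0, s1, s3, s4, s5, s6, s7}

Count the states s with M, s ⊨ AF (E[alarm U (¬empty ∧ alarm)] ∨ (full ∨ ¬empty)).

6

Sat(¬empty) = {s0, s1, s2, s3, s4}
Sat(¬empty ∧ alarm) = {s0, s1, s3, s4}
E[alarm U (¬empty ∧ alarm)]: least fixpoint, start Z0 = Sat((¬empty ∧ alarm)) = {s0, s1, s3, s4}, add states in Sat(alarm) with some successor in Z. Z1 = {s0, s1, s3, s4, s6}; fixed.
Sat(E[alarm U (¬empty ∧ alarm)]) = {s0, s1, s3, s4, s6}
Sat(full ∨ ¬empty) = {s0, s1, s2, s3, s4, s6}
Sat(E[alarm U (¬empty ∧ alarm)] ∨ (full ∨ ¬empty)) = {s0, s1, s2, s3, s4, s6}
AF (E[alarm U (¬empty ∧ alarm)] ∨ (full ∨ ¬empty)): least fixpoint, start Z0 = {s0, s1, s2, s3, s4, s6}, add states with every successor in Z. Already a fixed point.
Sat(AF (E[alarm U (¬empty ∧ alarm)] ∨ (full ∨ ¬empty))) = {s0, s1, s2, s3, s4, s6}
|Sat(AF (E[alarm U (¬empty ∧ alarm)] ∨ (full ∨ ¬empty)))| = |{s0, s1, s2, s3, s4, s6}| = 6.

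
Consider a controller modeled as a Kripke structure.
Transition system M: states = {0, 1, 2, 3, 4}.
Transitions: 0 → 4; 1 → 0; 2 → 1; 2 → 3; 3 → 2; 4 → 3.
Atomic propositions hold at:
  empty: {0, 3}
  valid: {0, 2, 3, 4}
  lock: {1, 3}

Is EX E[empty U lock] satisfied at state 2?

Yes

E[empty U lock]: least fixpoint, start Z0 = Sat(lock) = {1, 3}, add states in Sat(empty) with some successor in Z. Already a fixed point.
Sat(E[empty U lock]) = {1, 3}
Sat(EX E[empty U lock]) = {s : some successor in {1, 3}} = {2, 4}
2 ∈ Sat(EX E[empty U lock]) = {2, 4}, so the formula holds at 2.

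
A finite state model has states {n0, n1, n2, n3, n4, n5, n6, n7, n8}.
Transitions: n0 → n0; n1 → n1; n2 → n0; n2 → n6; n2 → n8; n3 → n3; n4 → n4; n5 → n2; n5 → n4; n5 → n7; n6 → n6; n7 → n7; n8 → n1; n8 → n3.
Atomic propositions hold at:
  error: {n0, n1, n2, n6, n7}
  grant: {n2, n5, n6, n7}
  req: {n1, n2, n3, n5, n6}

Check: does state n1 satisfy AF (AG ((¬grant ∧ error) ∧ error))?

Yes

Sat(¬grant) = {n0, n1, n3, n4, n8}
Sat(¬grant ∧ error) = {n0, n1}
Sat((¬grant ∧ error) ∧ error) = {n0, n1}
AG ((¬grant ∧ error) ∧ error): greatest fixpoint, start Z0 = {n0, n1}, keep only states in Sat with every successor in Z. Already a fixed point.
Sat(AG ((¬grant ∧ error) ∧ error)) = {n0, n1}
AF (AG ((¬grant ∧ error) ∧ error)): least fixpoint, start Z0 = {n0, n1}, add states with every successor in Z. Already a fixed point.
Sat(AF (AG ((¬grant ∧ error) ∧ error))) = {n0, n1}
n1 ∈ Sat(AF (AG ((¬grant ∧ error) ∧ error))) = {n0, n1}, so the formula holds at n1.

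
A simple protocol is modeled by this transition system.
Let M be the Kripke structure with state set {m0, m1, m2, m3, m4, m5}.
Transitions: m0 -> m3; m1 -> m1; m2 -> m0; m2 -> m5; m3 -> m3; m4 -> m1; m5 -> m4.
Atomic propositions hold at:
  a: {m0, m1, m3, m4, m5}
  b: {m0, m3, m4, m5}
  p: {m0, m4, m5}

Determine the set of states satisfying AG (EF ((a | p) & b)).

{m0, m3}

Sat(a | p) = {m0, m1, m3, m4, m5}
Sat((a | p) & b) = {m0, m3, m4, m5}
EF ((a | p) & b): least fixpoint, start Z0 = {m0, m3, m4, m5}, add states with some successor in Z. Z1 = {m0, m2, m3, m4, m5}; fixed.
Sat(EF ((a | p) & b)) = {m0, m2, m3, m4, m5}
AG (EF ((a | p) & b)): greatest fixpoint, start Z0 = {m0, m2, m3, m4, m5}, keep only states in Sat with every successor in Z. Z1 = {m0, m2, m3, m5}; Z2 = {m0, m2, m3}; Z3 = {m0, m3}; fixed.
Sat(AG (EF ((a | p) & b))) = {m0, m3}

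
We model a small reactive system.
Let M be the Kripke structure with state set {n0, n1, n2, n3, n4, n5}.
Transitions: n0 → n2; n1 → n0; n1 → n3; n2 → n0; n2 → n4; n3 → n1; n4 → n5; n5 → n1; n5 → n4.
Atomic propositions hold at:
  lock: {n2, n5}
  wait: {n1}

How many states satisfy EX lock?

Sat(EX lock) = {s : some successor in {n2, n5}} = {n0, n4}
|Sat(EX lock)| = |{n0, n4}| = 2.

2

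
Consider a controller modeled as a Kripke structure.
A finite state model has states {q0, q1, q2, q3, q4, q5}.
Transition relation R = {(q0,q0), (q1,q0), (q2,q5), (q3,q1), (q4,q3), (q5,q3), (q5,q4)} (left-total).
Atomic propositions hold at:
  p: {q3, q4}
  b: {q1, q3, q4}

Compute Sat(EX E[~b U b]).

Sat(~b) = {q0, q2, q5}
E[~b U b]: least fixpoint, start Z0 = Sat(b) = {q1, q3, q4}, add states in Sat(~b) with some successor in Z. Z1 = {q1, q3, q4, q5}; Z2 = {q1, q2, q3, q4, q5}; fixed.
Sat(E[~b U b]) = {q1, q2, q3, q4, q5}
Sat(EX E[~b U b]) = {s : some successor in {q1, q2, q3, q4, q5}} = {q2, q3, q4, q5}

{q2, q3, q4, q5}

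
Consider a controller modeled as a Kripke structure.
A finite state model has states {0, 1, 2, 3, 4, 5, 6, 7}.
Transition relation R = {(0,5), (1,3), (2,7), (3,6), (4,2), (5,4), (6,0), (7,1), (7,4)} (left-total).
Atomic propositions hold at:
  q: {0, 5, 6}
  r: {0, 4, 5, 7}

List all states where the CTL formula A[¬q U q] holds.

{0, 1, 3, 5, 6}

Sat(¬q) = {1, 2, 3, 4, 7}
A[¬q U q]: least fixpoint, start Z0 = Sat(q) = {0, 5, 6}, add states in Sat(¬q) with every successor in Z. Z1 = {0, 3, 5, 6}; Z2 = {0, 1, 3, 5, 6}; fixed.
Sat(A[¬q U q]) = {0, 1, 3, 5, 6}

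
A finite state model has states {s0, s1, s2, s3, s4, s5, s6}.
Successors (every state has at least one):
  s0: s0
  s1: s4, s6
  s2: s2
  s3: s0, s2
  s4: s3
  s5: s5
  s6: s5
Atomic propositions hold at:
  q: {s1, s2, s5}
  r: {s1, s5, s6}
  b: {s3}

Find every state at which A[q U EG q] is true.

{s2, s5}

EG q: greatest fixpoint, start Z0 = {s1, s2, s5}, keep only states in Sat with some successor in Z. Z1 = {s2, s5}; fixed.
Sat(EG q) = {s2, s5}
A[q U EG q]: least fixpoint, start Z0 = Sat(EG q) = {s2, s5}, add states in Sat(q) with every successor in Z. Already a fixed point.
Sat(A[q U EG q]) = {s2, s5}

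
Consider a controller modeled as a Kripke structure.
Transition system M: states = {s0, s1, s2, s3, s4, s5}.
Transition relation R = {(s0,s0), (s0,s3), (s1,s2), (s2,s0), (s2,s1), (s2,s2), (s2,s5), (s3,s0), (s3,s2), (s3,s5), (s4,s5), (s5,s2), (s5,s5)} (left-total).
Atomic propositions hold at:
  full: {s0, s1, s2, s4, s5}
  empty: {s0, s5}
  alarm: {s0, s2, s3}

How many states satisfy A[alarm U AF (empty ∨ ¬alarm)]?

Sat(¬alarm) = {s1, s4, s5}
Sat(empty ∨ ¬alarm) = {s0, s1, s4, s5}
AF (empty ∨ ¬alarm): least fixpoint, start Z0 = {s0, s1, s4, s5}, add states with every successor in Z. Already a fixed point.
Sat(AF (empty ∨ ¬alarm)) = {s0, s1, s4, s5}
A[alarm U AF (empty ∨ ¬alarm)]: least fixpoint, start Z0 = Sat(AF (empty ∨ ¬alarm)) = {s0, s1, s4, s5}, add states in Sat(alarm) with every successor in Z. Already a fixed point.
Sat(A[alarm U AF (empty ∨ ¬alarm)]) = {s0, s1, s4, s5}
|Sat(A[alarm U AF (empty ∨ ¬alarm)])| = |{s0, s1, s4, s5}| = 4.

4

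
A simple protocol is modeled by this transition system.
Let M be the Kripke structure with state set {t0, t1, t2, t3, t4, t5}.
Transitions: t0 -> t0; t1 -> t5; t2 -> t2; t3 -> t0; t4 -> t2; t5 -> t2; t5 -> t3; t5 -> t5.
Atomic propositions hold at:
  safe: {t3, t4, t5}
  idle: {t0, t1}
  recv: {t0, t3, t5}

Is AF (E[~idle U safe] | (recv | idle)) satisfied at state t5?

Yes

Sat(~idle) = {t2, t3, t4, t5}
E[~idle U safe]: least fixpoint, start Z0 = Sat(safe) = {t3, t4, t5}, add states in Sat(~idle) with some successor in Z. Already a fixed point.
Sat(E[~idle U safe]) = {t3, t4, t5}
Sat(recv | idle) = {t0, t1, t3, t5}
Sat(E[~idle U safe] | (recv | idle)) = {t0, t1, t3, t4, t5}
AF (E[~idle U safe] | (recv | idle)): least fixpoint, start Z0 = {t0, t1, t3, t4, t5}, add states with every successor in Z. Already a fixed point.
Sat(AF (E[~idle U safe] | (recv | idle))) = {t0, t1, t3, t4, t5}
t5 ∈ Sat(AF (E[~idle U safe] | (recv | idle))) = {t0, t1, t3, t4, t5}, so the formula holds at t5.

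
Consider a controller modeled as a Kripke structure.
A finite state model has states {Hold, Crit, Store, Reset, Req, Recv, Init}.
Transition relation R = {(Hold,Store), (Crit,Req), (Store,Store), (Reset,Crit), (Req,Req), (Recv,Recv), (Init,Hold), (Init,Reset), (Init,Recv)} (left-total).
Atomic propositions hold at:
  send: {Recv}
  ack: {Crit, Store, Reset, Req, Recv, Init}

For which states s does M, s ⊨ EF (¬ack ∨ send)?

Sat(¬ack) = {Hold}
Sat(¬ack ∨ send) = {Hold, Recv}
EF (¬ack ∨ send): least fixpoint, start Z0 = {Hold, Recv}, add states with some successor in Z. Z1 = {Hold, Recv, Init}; fixed.
Sat(EF (¬ack ∨ send)) = {Hold, Recv, Init}

{Hold, Recv, Init}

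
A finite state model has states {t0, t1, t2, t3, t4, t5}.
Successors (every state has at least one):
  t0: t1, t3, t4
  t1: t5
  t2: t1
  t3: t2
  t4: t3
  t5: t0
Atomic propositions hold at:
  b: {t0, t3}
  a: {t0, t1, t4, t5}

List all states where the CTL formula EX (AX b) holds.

Sat(AX b) = {s : every successor in {t0, t3}} = {t4, t5}
Sat(EX (AX b)) = {s : some successor in {t4, t5}} = {t0, t1}

{t0, t1}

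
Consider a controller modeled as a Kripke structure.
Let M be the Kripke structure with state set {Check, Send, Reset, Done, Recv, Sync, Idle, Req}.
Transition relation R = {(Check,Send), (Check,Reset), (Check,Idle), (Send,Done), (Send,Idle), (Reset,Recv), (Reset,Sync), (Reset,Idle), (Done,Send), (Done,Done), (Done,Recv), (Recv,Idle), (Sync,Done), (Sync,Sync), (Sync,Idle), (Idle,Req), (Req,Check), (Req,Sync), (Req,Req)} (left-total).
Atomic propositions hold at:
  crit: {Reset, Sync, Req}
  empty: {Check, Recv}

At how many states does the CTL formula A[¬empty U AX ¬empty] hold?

6

Sat(¬empty) = {Send, Reset, Done, Sync, Idle, Req}
Sat(AX ¬empty) = {s : every successor in {Send, Reset, Done, Sync, Idle, Req}} = {Check, Send, Recv, Sync, Idle}
A[¬empty U AX ¬empty]: least fixpoint, start Z0 = Sat(AX ¬empty) = {Check, Send, Recv, Sync, Idle}, add states in Sat(¬empty) with every successor in Z. Z1 = {Check, Send, Reset, Recv, Sync, Idle}; fixed.
Sat(A[¬empty U AX ¬empty]) = {Check, Send, Reset, Recv, Sync, Idle}
|Sat(A[¬empty U AX ¬empty])| = |{Check, Send, Reset, Recv, Sync, Idle}| = 6.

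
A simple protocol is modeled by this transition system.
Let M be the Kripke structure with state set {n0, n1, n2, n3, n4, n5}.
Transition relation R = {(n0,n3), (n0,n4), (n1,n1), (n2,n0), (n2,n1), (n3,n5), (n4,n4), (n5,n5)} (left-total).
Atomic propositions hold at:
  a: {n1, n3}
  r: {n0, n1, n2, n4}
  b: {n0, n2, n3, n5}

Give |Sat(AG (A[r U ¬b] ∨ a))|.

Sat(¬b) = {n1, n4}
A[r U ¬b]: least fixpoint, start Z0 = Sat(¬b) = {n1, n4}, add states in Sat(r) with every successor in Z. Already a fixed point.
Sat(A[r U ¬b]) = {n1, n4}
Sat(A[r U ¬b] ∨ a) = {n1, n3, n4}
AG (A[r U ¬b] ∨ a): greatest fixpoint, start Z0 = {n1, n3, n4}, keep only states in Sat with every successor in Z. Z1 = {n1, n4}; fixed.
Sat(AG (A[r U ¬b] ∨ a)) = {n1, n4}
|Sat(AG (A[r U ¬b] ∨ a))| = |{n1, n4}| = 2.

2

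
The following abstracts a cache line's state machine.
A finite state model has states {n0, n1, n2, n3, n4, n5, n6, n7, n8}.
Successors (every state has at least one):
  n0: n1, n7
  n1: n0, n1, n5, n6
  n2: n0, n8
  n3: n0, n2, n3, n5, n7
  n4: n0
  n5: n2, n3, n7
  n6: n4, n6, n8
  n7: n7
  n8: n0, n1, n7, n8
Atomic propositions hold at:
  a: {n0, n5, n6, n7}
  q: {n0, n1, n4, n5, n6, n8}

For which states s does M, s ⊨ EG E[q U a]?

{n0, n1, n4, n5, n6, n7, n8}

E[q U a]: least fixpoint, start Z0 = Sat(a) = {n0, n5, n6, n7}, add states in Sat(q) with some successor in Z. Z1 = {n0, n1, n4, n5, n6, n7, n8}; fixed.
Sat(E[q U a]) = {n0, n1, n4, n5, n6, n7, n8}
EG E[q U a]: greatest fixpoint, start Z0 = {n0, n1, n4, n5, n6, n7, n8}, keep only states in Sat with some successor in Z. Already a fixed point.
Sat(EG E[q U a]) = {n0, n1, n4, n5, n6, n7, n8}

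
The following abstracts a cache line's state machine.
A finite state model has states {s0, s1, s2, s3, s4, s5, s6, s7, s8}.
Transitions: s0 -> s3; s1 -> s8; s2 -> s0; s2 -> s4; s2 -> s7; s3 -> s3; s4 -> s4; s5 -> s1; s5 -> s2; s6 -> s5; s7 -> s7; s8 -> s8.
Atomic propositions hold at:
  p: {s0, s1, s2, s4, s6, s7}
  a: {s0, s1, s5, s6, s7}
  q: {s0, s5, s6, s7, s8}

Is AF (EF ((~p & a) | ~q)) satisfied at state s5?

Sat(~p) = {s3, s5, s8}
Sat(~p & a) = {s5}
Sat(~q) = {s1, s2, s3, s4}
Sat((~p & a) | ~q) = {s1, s2, s3, s4, s5}
EF ((~p & a) | ~q): least fixpoint, start Z0 = {s1, s2, s3, s4, s5}, add states with some successor in Z. Z1 = {s0, s1, s2, s3, s4, s5, s6}; fixed.
Sat(EF ((~p & a) | ~q)) = {s0, s1, s2, s3, s4, s5, s6}
AF (EF ((~p & a) | ~q)): least fixpoint, start Z0 = {s0, s1, s2, s3, s4, s5, s6}, add states with every successor in Z. Already a fixed point.
Sat(AF (EF ((~p & a) | ~q))) = {s0, s1, s2, s3, s4, s5, s6}
s5 ∈ Sat(AF (EF ((~p & a) | ~q))) = {s0, s1, s2, s3, s4, s5, s6}, so the formula holds at s5.

Yes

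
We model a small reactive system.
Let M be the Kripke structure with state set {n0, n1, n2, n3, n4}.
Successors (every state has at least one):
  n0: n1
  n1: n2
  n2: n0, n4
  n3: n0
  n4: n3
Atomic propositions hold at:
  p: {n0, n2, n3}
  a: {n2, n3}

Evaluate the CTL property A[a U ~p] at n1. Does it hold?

Sat(~p) = {n1, n4}
A[a U ~p]: least fixpoint, start Z0 = Sat(~p) = {n1, n4}, add states in Sat(a) with every successor in Z. Already a fixed point.
Sat(A[a U ~p]) = {n1, n4}
n1 ∈ Sat(A[a U ~p]) = {n1, n4}, so the formula holds at n1.

Yes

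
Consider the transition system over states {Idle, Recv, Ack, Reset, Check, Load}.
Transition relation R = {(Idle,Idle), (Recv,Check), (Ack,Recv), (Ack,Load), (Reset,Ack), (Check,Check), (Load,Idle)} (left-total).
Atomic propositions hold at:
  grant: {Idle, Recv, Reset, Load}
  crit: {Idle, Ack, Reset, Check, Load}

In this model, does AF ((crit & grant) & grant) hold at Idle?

Yes

Sat(crit & grant) = {Idle, Reset, Load}
Sat((crit & grant) & grant) = {Idle, Reset, Load}
AF ((crit & grant) & grant): least fixpoint, start Z0 = {Idle, Reset, Load}, add states with every successor in Z. Already a fixed point.
Sat(AF ((crit & grant) & grant)) = {Idle, Reset, Load}
Idle ∈ Sat(AF ((crit & grant) & grant)) = {Idle, Reset, Load}, so the formula holds at Idle.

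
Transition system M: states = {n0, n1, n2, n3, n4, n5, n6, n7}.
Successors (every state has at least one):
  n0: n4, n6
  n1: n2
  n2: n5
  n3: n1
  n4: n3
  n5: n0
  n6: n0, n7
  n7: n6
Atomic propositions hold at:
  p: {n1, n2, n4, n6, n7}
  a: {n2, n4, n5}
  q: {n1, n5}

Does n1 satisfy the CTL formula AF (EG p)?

No

EG p: greatest fixpoint, start Z0 = {n1, n2, n4, n6, n7}, keep only states in Sat with some successor in Z. Z1 = {n1, n6, n7}; Z2 = {n6, n7}; fixed.
Sat(EG p) = {n6, n7}
AF (EG p): least fixpoint, start Z0 = {n6, n7}, add states with every successor in Z. Already a fixed point.
Sat(AF (EG p)) = {n6, n7}
n1 ∉ Sat(AF (EG p)) = {n6, n7}, so the formula does not hold at n1.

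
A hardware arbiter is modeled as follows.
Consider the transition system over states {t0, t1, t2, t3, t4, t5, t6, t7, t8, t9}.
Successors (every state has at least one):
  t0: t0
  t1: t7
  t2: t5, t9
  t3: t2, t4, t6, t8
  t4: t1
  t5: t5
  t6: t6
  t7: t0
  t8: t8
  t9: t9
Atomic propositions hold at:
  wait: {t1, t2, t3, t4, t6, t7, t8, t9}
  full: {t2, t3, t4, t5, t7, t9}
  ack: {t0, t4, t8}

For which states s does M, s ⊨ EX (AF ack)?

AF ack: least fixpoint, start Z0 = {t0, t4, t8}, add states with every successor in Z. Z1 = {t0, t4, t7, t8}; Z2 = {t0, t1, t4, t7, t8}; fixed.
Sat(AF ack) = {t0, t1, t4, t7, t8}
Sat(EX (AF ack)) = {s : some successor in {t0, t1, t4, t7, t8}} = {t0, t1, t3, t4, t7, t8}

{t0, t1, t3, t4, t7, t8}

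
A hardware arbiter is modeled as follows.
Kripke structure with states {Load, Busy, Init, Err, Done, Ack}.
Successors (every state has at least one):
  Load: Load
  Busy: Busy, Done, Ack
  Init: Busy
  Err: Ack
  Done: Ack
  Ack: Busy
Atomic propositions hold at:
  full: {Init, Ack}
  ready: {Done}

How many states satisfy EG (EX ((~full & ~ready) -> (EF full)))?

Sat(~full) = {Load, Busy, Err, Done}
Sat(~ready) = {Load, Busy, Init, Err, Ack}
Sat(~full & ~ready) = {Load, Busy, Err}
EF full: least fixpoint, start Z0 = {Init, Ack}, add states with some successor in Z. Z1 = {Busy, Init, Err, Done, Ack}; fixed.
Sat(EF full) = {Busy, Init, Err, Done, Ack}
Sat((~full & ~ready) -> (EF full)) = {Busy, Init, Err, Done, Ack}
Sat(EX ((~full & ~ready) -> (EF full))) = {s : some successor in {Busy, Init, Err, Done, Ack}} = {Busy, Init, Err, Done, Ack}
EG (EX ((~full & ~ready) -> (EF full))): greatest fixpoint, start Z0 = {Busy, Init, Err, Done, Ack}, keep only states in Sat with some successor in Z. Already a fixed point.
Sat(EG (EX ((~full & ~ready) -> (EF full)))) = {Busy, Init, Err, Done, Ack}
|Sat(EG (EX ((~full & ~ready) -> (EF full))))| = |{Busy, Init, Err, Done, Ack}| = 5.

5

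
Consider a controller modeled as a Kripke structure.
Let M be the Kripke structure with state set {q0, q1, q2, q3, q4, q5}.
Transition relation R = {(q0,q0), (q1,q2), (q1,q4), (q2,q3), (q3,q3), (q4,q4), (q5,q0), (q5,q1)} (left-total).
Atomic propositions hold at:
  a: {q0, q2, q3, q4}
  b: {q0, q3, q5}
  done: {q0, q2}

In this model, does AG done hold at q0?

AG done: greatest fixpoint, start Z0 = {q0, q2}, keep only states in Sat with every successor in Z. Z1 = {q0}; fixed.
Sat(AG done) = {q0}
q0 ∈ Sat(AG done) = {q0}, so the formula holds at q0.

Yes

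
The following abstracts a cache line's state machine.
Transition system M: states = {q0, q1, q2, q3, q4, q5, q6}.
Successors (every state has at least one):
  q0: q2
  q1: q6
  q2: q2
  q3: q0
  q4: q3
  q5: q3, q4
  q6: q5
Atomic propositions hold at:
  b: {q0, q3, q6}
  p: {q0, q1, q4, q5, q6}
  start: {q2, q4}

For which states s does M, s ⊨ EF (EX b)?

Sat(EX b) = {s : some successor in {q0, q3, q6}} = {q1, q3, q4, q5}
EF (EX b): least fixpoint, start Z0 = {q1, q3, q4, q5}, add states with some successor in Z. Z1 = {q1, q3, q4, q5, q6}; fixed.
Sat(EF (EX b)) = {q1, q3, q4, q5, q6}

{q1, q3, q4, q5, q6}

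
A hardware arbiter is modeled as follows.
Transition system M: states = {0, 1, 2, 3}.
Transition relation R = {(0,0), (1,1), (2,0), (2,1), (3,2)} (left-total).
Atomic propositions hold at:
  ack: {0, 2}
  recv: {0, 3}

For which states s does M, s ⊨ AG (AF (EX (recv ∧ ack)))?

Sat(recv ∧ ack) = {0}
Sat(EX (recv ∧ ack)) = {s : some successor in {0}} = {0, 2}
AF (EX (recv ∧ ack)): least fixpoint, start Z0 = {0, 2}, add states with every successor in Z. Z1 = {0, 2, 3}; fixed.
Sat(AF (EX (recv ∧ ack))) = {0, 2, 3}
AG (AF (EX (recv ∧ ack))): greatest fixpoint, start Z0 = {0, 2, 3}, keep only states in Sat with every successor in Z. Z1 = {0, 3}; Z2 = {0}; fixed.
Sat(AG (AF (EX (recv ∧ ack)))) = {0}

{0}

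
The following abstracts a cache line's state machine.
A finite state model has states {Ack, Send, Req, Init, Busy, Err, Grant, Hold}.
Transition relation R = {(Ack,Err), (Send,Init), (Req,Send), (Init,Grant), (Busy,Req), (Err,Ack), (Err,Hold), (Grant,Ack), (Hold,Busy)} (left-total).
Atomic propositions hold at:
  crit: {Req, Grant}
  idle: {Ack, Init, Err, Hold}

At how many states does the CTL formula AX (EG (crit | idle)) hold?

Sat(crit | idle) = {Ack, Req, Init, Err, Grant, Hold}
EG (crit | idle): greatest fixpoint, start Z0 = {Ack, Req, Init, Err, Grant, Hold}, keep only states in Sat with some successor in Z. Z1 = {Ack, Init, Err, Grant}; fixed.
Sat(EG (crit | idle)) = {Ack, Init, Err, Grant}
Sat(AX (EG (crit | idle))) = {s : every successor in {Ack, Init, Err, Grant}} = {Ack, Send, Init, Grant}
|Sat(AX (EG (crit | idle)))| = |{Ack, Send, Init, Grant}| = 4.

4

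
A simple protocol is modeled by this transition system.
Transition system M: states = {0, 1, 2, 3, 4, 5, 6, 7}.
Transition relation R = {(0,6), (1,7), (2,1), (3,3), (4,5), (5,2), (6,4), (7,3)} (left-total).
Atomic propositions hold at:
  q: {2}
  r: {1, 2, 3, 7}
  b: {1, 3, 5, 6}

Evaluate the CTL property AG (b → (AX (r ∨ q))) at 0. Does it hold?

No

Sat(r ∨ q) = {1, 2, 3, 7}
Sat(AX (r ∨ q)) = {s : every successor in {1, 2, 3, 7}} = {1, 2, 3, 5, 7}
Sat(b → (AX (r ∨ q))) = {0, 1, 2, 3, 4, 5, 7}
AG (b → (AX (r ∨ q))): greatest fixpoint, start Z0 = {0, 1, 2, 3, 4, 5, 7}, keep only states in Sat with every successor in Z. Z1 = {1, 2, 3, 4, 5, 7}; fixed.
Sat(AG (b → (AX (r ∨ q)))) = {1, 2, 3, 4, 5, 7}
0 ∉ Sat(AG (b → (AX (r ∨ q)))) = {1, 2, 3, 4, 5, 7}, so the formula does not hold at 0.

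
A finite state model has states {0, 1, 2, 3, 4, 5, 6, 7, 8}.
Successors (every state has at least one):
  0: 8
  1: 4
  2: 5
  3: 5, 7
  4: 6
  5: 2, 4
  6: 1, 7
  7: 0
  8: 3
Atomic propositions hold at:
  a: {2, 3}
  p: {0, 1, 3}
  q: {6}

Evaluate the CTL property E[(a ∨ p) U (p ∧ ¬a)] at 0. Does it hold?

Yes

Sat(a ∨ p) = {0, 1, 2, 3}
Sat(¬a) = {0, 1, 4, 5, 6, 7, 8}
Sat(p ∧ ¬a) = {0, 1}
E[(a ∨ p) U (p ∧ ¬a)]: least fixpoint, start Z0 = Sat((p ∧ ¬a)) = {0, 1}, add states in Sat(a ∨ p) with some successor in Z. Already a fixed point.
Sat(E[(a ∨ p) U (p ∧ ¬a)]) = {0, 1}
0 ∈ Sat(E[(a ∨ p) U (p ∧ ¬a)]) = {0, 1}, so the formula holds at 0.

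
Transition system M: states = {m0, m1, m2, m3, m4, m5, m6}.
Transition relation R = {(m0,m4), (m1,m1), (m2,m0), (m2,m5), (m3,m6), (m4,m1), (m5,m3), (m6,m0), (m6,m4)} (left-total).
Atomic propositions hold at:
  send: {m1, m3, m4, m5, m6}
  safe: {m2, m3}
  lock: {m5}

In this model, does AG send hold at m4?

AG send: greatest fixpoint, start Z0 = {m1, m3, m4, m5, m6}, keep only states in Sat with every successor in Z. Z1 = {m1, m3, m4, m5}; Z2 = {m1, m4, m5}; Z3 = {m1, m4}; fixed.
Sat(AG send) = {m1, m4}
m4 ∈ Sat(AG send) = {m1, m4}, so the formula holds at m4.

Yes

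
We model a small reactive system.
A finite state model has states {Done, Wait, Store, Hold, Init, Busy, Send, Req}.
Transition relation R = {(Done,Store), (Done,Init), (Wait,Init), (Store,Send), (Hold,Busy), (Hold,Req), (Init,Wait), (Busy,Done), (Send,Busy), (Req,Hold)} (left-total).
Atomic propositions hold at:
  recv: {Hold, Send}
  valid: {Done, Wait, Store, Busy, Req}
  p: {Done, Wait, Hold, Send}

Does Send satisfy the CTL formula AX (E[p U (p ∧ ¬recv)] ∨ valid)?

Sat(¬recv) = {Done, Wait, Store, Init, Busy, Req}
Sat(p ∧ ¬recv) = {Done, Wait}
E[p U (p ∧ ¬recv)]: least fixpoint, start Z0 = Sat((p ∧ ¬recv)) = {Done, Wait}, add states in Sat(p) with some successor in Z. Already a fixed point.
Sat(E[p U (p ∧ ¬recv)]) = {Done, Wait}
Sat(E[p U (p ∧ ¬recv)] ∨ valid) = {Done, Wait, Store, Busy, Req}
Sat(AX (E[p U (p ∧ ¬recv)] ∨ valid)) = {s : every successor in {Done, Wait, Store, Busy, Req}} = {Hold, Init, Busy, Send}
Send ∈ Sat(AX (E[p U (p ∧ ¬recv)] ∨ valid)) = {Hold, Init, Busy, Send}, so the formula holds at Send.

Yes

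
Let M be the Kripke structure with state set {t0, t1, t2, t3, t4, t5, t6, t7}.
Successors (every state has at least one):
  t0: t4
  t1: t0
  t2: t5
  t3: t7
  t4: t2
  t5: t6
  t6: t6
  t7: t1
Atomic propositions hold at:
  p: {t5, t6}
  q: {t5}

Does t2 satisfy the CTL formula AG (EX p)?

Sat(EX p) = {s : some successor in {t5, t6}} = {t2, t5, t6}
AG (EX p): greatest fixpoint, start Z0 = {t2, t5, t6}, keep only states in Sat with every successor in Z. Already a fixed point.
Sat(AG (EX p)) = {t2, t5, t6}
t2 ∈ Sat(AG (EX p)) = {t2, t5, t6}, so the formula holds at t2.

Yes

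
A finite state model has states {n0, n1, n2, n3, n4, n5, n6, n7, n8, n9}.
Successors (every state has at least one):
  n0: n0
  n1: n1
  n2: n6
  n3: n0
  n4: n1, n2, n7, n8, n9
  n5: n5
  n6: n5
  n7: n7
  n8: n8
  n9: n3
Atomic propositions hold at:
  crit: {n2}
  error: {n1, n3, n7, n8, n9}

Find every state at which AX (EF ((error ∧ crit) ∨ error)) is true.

Sat(error ∧ crit) = ∅
Sat((error ∧ crit) ∨ error) = {n1, n3, n7, n8, n9}
EF ((error ∧ crit) ∨ error): least fixpoint, start Z0 = {n1, n3, n7, n8, n9}, add states with some successor in Z. Z1 = {n1, n3, n4, n7, n8, n9}; fixed.
Sat(EF ((error ∧ crit) ∨ error)) = {n1, n3, n4, n7, n8, n9}
Sat(AX (EF ((error ∧ crit) ∨ error))) = {s : every successor in {n1, n3, n4, n7, n8, n9}} = {n1, n7, n8, n9}

{n1, n7, n8, n9}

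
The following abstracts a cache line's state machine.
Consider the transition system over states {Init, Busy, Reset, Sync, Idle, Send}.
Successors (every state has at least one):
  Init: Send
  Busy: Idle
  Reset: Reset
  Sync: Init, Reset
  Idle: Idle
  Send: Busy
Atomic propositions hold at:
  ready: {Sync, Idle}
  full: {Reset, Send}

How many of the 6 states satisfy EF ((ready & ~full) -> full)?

5

Sat(~full) = {Init, Busy, Sync, Idle}
Sat(ready & ~full) = {Sync, Idle}
Sat((ready & ~full) -> full) = {Init, Busy, Reset, Send}
EF ((ready & ~full) -> full): least fixpoint, start Z0 = {Init, Busy, Reset, Send}, add states with some successor in Z. Z1 = {Init, Busy, Reset, Sync, Send}; fixed.
Sat(EF ((ready & ~full) -> full)) = {Init, Busy, Reset, Sync, Send}
|Sat(EF ((ready & ~full) -> full))| = |{Init, Busy, Reset, Sync, Send}| = 5.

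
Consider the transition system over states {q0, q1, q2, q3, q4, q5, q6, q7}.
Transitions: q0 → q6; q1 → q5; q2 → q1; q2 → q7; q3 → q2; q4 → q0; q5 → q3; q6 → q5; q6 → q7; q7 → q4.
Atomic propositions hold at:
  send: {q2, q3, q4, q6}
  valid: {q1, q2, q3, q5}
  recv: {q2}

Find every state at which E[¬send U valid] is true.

{q1, q2, q3, q5}

Sat(¬send) = {q0, q1, q5, q7}
E[¬send U valid]: least fixpoint, start Z0 = Sat(valid) = {q1, q2, q3, q5}, add states in Sat(¬send) with some successor in Z. Already a fixed point.
Sat(E[¬send U valid]) = {q1, q2, q3, q5}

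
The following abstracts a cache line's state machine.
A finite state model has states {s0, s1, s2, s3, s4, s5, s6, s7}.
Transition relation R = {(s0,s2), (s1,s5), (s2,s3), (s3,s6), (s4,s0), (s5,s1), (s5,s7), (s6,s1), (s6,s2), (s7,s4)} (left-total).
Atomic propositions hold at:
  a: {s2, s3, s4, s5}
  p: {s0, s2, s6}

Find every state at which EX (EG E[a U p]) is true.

{s0, s2, s3, s4, s6, s7}

E[a U p]: least fixpoint, start Z0 = Sat(p) = {s0, s2, s6}, add states in Sat(a) with some successor in Z. Z1 = {s0, s2, s3, s4, s6}; fixed.
Sat(E[a U p]) = {s0, s2, s3, s4, s6}
EG E[a U p]: greatest fixpoint, start Z0 = {s0, s2, s3, s4, s6}, keep only states in Sat with some successor in Z. Already a fixed point.
Sat(EG E[a U p]) = {s0, s2, s3, s4, s6}
Sat(EX (EG E[a U p])) = {s : some successor in {s0, s2, s3, s4, s6}} = {s0, s2, s3, s4, s6, s7}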